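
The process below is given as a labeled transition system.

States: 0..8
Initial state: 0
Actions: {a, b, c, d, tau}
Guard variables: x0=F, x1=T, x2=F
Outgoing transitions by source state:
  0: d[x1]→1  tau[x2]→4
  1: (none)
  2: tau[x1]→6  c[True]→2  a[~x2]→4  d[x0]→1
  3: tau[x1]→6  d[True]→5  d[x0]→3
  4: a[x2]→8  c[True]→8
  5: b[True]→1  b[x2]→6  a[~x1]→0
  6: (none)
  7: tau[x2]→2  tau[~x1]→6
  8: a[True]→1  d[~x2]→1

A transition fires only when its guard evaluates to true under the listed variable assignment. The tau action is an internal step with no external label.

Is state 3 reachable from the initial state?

Answer: UNREACHABLE

Working:
Guard filter leaves 10 enabled edge(s).
L0 = {0}
L1 = {1}  total {0,1}
R = {0,1}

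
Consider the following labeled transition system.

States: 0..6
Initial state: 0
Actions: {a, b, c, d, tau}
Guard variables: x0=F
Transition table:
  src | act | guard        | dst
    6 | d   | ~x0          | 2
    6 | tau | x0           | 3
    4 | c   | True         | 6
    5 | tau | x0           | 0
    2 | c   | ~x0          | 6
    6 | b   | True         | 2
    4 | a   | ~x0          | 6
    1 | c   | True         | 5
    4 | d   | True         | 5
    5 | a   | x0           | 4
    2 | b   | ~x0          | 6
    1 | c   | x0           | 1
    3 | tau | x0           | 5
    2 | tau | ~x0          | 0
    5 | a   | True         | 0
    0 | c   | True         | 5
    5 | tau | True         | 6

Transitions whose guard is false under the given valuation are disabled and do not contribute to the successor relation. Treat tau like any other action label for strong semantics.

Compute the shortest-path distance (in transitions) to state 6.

Answer: 2

Trace:
Breadth-first toward 6:
  Layer 0: {0}
  Layer 1: {5}
  Layer 2: {6}
6 enters at depth 2; path c·tau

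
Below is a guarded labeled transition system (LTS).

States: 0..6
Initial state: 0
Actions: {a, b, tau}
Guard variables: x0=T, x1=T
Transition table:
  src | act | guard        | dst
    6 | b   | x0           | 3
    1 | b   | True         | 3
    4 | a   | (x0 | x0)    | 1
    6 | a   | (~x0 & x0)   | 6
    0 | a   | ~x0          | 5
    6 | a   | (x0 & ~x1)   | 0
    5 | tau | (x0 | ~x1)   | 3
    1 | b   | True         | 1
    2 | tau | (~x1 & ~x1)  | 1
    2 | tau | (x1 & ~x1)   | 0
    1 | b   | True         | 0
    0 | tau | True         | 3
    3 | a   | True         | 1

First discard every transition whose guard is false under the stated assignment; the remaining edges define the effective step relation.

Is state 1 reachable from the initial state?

After dropping false guards: 8 live edges.
L0 = {0}
L1 = {3}  now seen {0,3}
L2 = {1}  now seen {0,1,3}
Reachable = {0,1,3}
trace reaching 1: tau·a

Answer: REACHABLE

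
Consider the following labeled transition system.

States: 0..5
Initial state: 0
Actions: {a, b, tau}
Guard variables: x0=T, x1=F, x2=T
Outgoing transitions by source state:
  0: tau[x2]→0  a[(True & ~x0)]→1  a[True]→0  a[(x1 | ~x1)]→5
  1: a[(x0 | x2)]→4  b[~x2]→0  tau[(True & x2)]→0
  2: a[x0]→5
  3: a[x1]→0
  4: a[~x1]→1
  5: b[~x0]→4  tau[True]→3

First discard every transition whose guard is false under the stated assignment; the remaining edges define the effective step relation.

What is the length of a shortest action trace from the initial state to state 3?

Answer: 2

Trace:
Layered search for 3:
  L0 = {0}
  L1 = {5}
  L2 = {3}
first hit 3 at d=2 via a·tau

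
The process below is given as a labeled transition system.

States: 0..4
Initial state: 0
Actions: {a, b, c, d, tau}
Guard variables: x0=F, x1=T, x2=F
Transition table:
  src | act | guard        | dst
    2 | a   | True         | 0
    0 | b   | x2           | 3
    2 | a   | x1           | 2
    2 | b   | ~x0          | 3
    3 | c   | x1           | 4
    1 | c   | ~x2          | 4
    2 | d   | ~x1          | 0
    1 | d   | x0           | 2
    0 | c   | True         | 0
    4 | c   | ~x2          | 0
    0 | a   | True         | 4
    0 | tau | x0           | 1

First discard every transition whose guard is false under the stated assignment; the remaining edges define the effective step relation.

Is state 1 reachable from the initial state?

Answer: UNREACHABLE

Analysis:
After dropping false guards: 8 live edges.
L0 = {0}
L1 = {4}  cumulative {0,4}
Reachable = {0,4}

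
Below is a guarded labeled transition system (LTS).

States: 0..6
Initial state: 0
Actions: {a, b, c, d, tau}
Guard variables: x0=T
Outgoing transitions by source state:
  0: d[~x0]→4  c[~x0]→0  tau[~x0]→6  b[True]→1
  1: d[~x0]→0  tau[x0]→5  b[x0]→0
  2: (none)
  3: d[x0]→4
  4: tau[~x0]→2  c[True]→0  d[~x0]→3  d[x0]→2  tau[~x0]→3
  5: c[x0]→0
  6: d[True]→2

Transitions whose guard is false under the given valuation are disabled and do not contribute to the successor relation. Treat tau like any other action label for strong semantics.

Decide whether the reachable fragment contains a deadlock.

Answer: DEADLOCK-FREE

Working:
Reachable = {0,1,5}
  0: b→1  [deg 1]
  1: b→0  tau→5  [deg 2]
  5: c→0  [deg 1]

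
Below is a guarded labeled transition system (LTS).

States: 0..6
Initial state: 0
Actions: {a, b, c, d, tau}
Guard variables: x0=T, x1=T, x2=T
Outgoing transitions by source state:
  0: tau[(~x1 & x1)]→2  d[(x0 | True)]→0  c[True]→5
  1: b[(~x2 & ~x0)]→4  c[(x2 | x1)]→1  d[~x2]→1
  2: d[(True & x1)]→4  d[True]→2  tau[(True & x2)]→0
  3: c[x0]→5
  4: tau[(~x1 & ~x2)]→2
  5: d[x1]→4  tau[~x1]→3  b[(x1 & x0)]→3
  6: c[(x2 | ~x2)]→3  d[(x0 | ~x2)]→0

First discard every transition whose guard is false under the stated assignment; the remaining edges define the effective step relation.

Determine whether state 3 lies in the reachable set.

Answer: REACHABLE

Analysis:
11 transition(s) survive guard evaluation.
L0 = {0}
L1 = {5}  now seen {0,5}
L2 = {3,4}  now seen {0,3,4,5}
Reach set: {0,3,4,5}
witness 3: c·b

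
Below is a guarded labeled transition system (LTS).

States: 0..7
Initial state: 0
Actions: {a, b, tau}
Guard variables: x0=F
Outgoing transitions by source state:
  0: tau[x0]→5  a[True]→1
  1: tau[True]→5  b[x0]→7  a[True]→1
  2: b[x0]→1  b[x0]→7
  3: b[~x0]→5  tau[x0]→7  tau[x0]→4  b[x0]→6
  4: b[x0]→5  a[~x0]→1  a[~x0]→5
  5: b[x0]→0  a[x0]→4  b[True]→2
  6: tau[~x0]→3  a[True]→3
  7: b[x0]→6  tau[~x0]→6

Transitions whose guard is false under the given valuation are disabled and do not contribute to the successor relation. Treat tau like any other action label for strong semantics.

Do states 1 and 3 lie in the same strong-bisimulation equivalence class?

Bisimulation quotient by refinement:
  round 0: {{0,1,2,3,4,5,6,7}}
  round 1: {{0,4},{1,6},{2},{3,5},{7}}
  round 2: {{0},{1},{2},{3},{4},{5},{6},{7}}
stable after 3 split(s): 8 block(s)
[1]={1}  [3]={3}

Answer: NOT BISIMILAR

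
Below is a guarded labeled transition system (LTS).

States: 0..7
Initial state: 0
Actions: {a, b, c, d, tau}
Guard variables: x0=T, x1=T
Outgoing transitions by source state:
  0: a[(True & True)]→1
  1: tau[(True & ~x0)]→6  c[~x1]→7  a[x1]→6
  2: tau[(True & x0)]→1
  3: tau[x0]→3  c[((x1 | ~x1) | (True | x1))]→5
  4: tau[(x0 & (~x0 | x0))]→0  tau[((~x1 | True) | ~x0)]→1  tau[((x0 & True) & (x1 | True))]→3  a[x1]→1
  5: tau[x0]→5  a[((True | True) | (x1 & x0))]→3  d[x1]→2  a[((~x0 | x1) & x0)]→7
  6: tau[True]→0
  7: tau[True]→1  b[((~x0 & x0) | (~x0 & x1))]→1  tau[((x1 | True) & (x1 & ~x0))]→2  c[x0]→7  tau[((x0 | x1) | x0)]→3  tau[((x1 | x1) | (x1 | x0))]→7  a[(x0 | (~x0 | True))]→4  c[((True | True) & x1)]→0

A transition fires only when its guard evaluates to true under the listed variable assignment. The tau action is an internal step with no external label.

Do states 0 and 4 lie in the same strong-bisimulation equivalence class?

Answer: NOT BISIMILAR

Analysis:
Refine partition for ~:
  P[0] = {{0,1,2,3,4,5,6,7}}
  P[1] = {{0,1},{2,6},{3},{4},{5},{7}}
  P[2] = {{0},{1},{2,6},{3},{4},{5},{7}}
  P[3] = {{0},{1},{2},{3},{4},{5},{6},{7}}
stable after 4 split(s): 8 block(s)
[0]={0}  [4]={4}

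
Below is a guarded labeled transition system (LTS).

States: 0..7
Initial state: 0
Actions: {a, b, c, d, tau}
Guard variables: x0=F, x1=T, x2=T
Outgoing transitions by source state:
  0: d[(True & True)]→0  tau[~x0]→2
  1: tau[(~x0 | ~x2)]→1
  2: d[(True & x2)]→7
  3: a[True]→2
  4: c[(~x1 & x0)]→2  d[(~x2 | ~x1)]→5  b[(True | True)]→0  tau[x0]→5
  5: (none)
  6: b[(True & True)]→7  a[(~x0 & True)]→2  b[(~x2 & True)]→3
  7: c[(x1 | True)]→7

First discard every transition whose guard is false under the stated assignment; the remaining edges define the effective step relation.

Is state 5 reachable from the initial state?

Answer: UNREACHABLE

Trace:
After dropping false guards: 9 live edges.
Layer 0: {0}
Layer 1: {2}  total {0,2}
Layer 2: {7}  total {0,2,7}
Reachable = {0,2,7}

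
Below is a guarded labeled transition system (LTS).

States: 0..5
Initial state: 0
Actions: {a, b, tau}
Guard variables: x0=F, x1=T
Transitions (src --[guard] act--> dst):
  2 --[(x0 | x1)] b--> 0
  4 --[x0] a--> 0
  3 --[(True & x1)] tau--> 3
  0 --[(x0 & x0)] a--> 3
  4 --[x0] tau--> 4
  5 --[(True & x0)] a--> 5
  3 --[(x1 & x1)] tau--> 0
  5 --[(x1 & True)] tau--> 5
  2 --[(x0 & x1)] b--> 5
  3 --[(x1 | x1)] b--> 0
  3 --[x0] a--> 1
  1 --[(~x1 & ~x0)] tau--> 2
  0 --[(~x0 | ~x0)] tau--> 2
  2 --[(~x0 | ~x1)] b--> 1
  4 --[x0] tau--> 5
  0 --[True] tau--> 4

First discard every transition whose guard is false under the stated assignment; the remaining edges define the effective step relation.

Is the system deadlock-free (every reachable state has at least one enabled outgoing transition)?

Reachable = {0,1,2,4}
  0: tau→2  tau→4  [2 exit(s)]
  1: ∅  [no exit]
  2: b→0  b→1  [2 exit(s)]
  4: ∅  [no exit]
trace reaching 1: tau·b

Answer: DEADLOCK at state 1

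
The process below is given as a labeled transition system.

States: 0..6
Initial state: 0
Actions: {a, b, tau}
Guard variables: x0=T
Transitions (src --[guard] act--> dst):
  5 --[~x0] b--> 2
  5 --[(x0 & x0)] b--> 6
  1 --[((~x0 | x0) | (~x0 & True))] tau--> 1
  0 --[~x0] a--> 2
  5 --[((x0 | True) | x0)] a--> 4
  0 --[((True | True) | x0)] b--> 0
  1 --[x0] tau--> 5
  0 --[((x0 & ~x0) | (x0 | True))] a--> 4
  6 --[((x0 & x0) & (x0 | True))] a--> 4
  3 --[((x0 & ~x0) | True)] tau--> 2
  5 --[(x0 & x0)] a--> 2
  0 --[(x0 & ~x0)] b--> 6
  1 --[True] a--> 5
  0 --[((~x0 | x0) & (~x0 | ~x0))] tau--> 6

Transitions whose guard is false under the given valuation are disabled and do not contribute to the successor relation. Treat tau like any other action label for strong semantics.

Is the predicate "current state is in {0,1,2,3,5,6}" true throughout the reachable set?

Answer: INVARIANT VIOLATED at state 4

Trace:
Safe = {0,1,2,3,5,6}
R = {0,4}
  0: ✓
  4: ✗ unsafe
counterexample path to 4: a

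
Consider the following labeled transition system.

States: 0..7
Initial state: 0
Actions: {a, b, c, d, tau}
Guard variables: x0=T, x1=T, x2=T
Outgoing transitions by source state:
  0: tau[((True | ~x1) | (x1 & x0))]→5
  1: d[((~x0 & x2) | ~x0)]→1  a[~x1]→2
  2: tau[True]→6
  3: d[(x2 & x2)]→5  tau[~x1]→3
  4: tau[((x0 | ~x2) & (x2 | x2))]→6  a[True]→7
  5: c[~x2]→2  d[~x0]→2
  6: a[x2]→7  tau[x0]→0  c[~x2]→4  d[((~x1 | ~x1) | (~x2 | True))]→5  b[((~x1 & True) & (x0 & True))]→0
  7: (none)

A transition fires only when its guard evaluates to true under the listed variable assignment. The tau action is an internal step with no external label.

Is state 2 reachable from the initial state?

After dropping false guards: 8 live edges.
Layer 0: {0}
Layer 1: {5}  total {0,5}
R = {0,5}

Answer: UNREACHABLE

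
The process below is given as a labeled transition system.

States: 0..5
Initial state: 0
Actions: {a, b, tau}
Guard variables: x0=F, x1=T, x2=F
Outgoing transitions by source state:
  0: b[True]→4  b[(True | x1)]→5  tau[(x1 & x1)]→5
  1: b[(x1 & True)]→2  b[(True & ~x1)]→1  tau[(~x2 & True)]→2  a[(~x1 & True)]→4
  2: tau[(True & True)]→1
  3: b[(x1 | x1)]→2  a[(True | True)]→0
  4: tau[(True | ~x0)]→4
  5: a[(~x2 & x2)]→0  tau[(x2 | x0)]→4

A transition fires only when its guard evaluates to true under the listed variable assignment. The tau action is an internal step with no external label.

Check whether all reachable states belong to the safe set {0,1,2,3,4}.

Inv-set: {0,1,2,3,4}
R = {0,4,5}
  0: safe
  4: safe
  5: outside
reach 5 via b — violates

Answer: INVARIANT VIOLATED at state 5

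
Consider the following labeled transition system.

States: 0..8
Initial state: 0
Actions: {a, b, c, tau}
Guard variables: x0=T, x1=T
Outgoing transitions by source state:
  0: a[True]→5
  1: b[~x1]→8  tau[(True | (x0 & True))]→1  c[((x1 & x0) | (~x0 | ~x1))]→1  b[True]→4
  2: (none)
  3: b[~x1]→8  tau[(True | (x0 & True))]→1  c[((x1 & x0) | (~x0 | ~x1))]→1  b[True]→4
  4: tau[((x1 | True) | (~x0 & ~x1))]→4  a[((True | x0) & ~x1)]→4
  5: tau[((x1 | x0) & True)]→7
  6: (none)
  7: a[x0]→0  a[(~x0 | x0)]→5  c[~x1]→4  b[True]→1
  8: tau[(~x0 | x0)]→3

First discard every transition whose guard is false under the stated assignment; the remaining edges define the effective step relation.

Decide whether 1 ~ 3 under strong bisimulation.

Answer: BISIMILAR

Trace:
Refine partition for ~:
  round 0: {{0,1,2,3,4,5,6,7,8}}
  round 1: {{0},{1,3},{2,6},{4,5,8},{7}}
  round 2: {{0},{1,3},{2,6},{4},{5},{7},{8}}
7 equivalence class(es) (converged in 3)
1∈{1,3}, 3∈{1,3}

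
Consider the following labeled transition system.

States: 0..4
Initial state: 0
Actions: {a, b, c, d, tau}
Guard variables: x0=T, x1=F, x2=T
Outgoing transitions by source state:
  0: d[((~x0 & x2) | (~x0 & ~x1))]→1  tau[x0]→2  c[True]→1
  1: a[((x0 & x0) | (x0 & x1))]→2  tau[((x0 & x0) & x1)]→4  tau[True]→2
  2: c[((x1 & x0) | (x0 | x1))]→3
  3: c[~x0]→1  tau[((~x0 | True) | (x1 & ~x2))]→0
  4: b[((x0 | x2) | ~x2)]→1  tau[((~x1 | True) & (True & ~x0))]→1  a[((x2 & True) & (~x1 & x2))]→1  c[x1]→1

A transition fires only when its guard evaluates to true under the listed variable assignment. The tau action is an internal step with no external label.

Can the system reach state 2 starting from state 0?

Answer: REACHABLE

Analysis:
Guard filter leaves 8 enabled edge(s).
depth 0: {0}
depth 1: {1,2}  total {0,1,2}
depth 2: {3}  total {0,1,2,3}
Reachable = {0,1,2,3}
witness 2: tau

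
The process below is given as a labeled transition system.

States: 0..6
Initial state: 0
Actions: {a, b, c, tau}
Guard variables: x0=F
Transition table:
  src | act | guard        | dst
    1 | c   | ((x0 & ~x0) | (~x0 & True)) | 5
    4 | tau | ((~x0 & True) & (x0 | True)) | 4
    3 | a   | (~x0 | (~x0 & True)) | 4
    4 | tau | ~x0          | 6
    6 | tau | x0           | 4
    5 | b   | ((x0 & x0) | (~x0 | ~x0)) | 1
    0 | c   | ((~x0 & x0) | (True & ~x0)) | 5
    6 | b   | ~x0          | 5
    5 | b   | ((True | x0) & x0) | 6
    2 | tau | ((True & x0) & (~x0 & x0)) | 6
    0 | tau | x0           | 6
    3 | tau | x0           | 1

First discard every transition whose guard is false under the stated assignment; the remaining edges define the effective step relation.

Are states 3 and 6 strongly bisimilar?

Compute ~ classes (split until stable):
  round 0: {{0,1,2,3,4,5,6}}
  round 1: {{0,1},{2},{3},{4},{5,6}}
  round 2: {{0,1},{2},{3},{4},{5},{6}}
6 equivalence class(es) (converged in 3)
3∈{3}, 6∈{6}

Answer: NOT BISIMILAR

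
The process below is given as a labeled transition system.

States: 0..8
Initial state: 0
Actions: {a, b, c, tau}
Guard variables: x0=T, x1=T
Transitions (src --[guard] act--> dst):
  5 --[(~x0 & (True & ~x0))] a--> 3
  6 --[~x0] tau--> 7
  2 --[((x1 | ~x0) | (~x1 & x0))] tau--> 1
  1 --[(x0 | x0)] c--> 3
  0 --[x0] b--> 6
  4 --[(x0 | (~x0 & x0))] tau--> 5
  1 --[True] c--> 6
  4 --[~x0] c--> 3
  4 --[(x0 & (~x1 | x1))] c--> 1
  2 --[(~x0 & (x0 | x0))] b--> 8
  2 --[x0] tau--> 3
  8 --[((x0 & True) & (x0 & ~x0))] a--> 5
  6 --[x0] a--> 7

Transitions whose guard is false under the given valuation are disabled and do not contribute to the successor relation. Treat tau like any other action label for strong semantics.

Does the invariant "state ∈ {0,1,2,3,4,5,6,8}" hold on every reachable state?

Safe = {0,1,2,3,4,5,6,8}
Reach set: {0,6,7}
  0: ✓
  6: ✓
  7: outside
counterexample path to 7: b·a

Answer: INVARIANT VIOLATED at state 7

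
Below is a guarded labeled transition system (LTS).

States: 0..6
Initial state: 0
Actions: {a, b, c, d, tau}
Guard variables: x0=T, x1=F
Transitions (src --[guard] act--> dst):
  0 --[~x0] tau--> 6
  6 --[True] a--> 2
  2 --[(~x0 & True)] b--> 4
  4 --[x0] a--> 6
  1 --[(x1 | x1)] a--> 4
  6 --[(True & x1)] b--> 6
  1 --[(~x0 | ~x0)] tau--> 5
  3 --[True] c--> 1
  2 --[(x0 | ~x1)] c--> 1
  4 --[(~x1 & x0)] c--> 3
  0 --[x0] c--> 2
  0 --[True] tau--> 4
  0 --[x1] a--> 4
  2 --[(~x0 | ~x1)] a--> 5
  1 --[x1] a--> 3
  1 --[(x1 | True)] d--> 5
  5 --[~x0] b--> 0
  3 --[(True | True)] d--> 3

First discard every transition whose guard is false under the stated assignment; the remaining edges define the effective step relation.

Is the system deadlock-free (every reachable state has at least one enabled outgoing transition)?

Reach set: {0,1,2,3,4,5,6}
  0: c→2  tau→4  [2 exit(s)]
  1: d→5  [1 exit(s)]
  2: a→5  c→1  [2 exit(s)]
  3: c→1  d→3  [2 exit(s)]
  4: a→6  c→3  [2 exit(s)]
  5: ∅  [deadlock]
  6: a→2  [1 exit(s)]
trace reaching 5: c·a

Answer: DEADLOCK at state 5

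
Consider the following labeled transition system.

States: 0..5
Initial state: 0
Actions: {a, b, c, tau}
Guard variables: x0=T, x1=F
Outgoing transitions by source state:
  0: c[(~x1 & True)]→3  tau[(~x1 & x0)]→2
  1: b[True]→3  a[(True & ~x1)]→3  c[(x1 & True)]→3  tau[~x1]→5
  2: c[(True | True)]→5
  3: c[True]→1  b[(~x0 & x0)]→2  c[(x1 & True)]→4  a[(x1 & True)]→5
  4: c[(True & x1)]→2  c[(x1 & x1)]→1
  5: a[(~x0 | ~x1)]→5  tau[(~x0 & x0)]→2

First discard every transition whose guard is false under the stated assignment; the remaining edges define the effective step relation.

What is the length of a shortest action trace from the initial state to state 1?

Breadth-first toward 1:
  Layer 0: {0}
  Layer 1: {2,3}
  Layer 2: {1,5}
first hit 1 at d=2 via c·c

Answer: 2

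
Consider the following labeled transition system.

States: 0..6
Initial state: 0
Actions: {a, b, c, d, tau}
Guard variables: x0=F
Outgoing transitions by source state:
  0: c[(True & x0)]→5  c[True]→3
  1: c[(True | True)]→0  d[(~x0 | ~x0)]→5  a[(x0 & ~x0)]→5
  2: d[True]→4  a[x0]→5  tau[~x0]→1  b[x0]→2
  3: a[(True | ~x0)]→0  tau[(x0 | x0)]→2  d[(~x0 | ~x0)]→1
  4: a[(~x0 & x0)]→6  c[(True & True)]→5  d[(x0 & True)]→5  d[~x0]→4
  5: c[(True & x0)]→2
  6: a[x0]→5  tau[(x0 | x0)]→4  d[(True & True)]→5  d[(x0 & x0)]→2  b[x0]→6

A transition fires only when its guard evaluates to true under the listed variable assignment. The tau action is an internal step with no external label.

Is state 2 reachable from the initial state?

Answer: UNREACHABLE

Working:
Guard filter leaves 10 enabled edge(s).
depth 0: {0}
depth 1: {3}  now seen {0,3}
depth 2: {1}  now seen {0,1,3}
depth 3: {5}  now seen {0,1,3,5}
Reach set: {0,1,3,5}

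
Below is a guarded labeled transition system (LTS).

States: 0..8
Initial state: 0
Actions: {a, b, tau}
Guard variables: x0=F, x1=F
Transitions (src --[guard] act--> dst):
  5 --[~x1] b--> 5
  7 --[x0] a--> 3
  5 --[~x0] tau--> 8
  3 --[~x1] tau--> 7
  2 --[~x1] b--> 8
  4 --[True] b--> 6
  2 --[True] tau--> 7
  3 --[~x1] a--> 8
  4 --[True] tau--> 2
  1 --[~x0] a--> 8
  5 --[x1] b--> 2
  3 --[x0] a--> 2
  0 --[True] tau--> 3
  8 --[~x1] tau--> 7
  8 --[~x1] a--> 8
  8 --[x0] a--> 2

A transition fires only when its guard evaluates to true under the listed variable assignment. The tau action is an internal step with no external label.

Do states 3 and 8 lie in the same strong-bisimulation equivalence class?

Answer: BISIMILAR

Working:
Compute ~ classes (split until stable):
  round 0: {{0,1,2,3,4,5,6,7,8}}
  round 1: {{0},{1},{2,4,5},{3,8},{6,7}}
  round 2: {{0},{1},{2},{3,8},{4},{5},{6,7}}
stable after 3 split(s): 7 block(s)
class of 3: {3,8}; class of 8: {3,8}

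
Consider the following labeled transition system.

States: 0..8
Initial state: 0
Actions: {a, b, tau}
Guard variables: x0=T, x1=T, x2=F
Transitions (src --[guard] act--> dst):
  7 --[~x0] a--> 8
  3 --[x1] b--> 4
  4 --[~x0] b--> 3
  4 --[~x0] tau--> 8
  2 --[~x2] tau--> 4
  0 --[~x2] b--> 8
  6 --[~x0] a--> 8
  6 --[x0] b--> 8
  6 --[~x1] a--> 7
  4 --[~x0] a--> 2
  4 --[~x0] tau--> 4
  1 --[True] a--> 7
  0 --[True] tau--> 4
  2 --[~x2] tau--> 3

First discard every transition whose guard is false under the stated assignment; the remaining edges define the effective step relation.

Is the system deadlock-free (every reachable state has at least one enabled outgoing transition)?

Reachable = {0,4,8}
  0: b→8  tau→4  [2 exit(s)]
  4: ∅  [no exit]
  8: ∅  [no exit]
witness 4: tau

Answer: DEADLOCK at state 4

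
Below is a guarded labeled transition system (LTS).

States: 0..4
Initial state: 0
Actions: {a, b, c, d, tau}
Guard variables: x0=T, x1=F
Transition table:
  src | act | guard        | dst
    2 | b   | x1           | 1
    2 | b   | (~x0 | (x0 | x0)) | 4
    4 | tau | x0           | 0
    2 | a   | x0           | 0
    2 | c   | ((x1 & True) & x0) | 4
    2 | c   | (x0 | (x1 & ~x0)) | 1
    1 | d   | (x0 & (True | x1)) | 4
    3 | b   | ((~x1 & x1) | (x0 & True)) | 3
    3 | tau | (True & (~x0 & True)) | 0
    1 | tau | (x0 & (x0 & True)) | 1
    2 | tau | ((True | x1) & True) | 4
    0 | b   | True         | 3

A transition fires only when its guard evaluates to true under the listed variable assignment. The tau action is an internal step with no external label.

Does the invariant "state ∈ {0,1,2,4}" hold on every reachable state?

Answer: INVARIANT VIOLATED at state 3

Working:
Inv-set: {0,1,2,4}
Reachable = {0,3}
  0: safe
  3: ✗ unsafe
reach 3 via b — violates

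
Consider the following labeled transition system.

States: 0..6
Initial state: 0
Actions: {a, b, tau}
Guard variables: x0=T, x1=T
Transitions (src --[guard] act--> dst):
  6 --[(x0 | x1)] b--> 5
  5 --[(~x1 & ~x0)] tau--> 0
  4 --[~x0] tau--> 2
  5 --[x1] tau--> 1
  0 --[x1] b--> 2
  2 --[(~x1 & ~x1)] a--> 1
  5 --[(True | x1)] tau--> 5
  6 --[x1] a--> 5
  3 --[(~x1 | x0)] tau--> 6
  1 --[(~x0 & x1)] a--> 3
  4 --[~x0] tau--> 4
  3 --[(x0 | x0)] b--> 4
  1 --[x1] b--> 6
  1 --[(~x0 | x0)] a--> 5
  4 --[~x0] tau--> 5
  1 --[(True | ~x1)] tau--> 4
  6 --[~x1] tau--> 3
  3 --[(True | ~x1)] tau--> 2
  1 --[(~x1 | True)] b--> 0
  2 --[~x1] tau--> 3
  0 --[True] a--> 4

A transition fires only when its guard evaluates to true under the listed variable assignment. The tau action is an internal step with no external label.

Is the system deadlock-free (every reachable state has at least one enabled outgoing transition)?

Reachable = {0,2,4}
  0: a→4  b→2  [deg 2]
  2: ∅  [STUCK]
  4: ∅  [STUCK]
Path to 2: b

Answer: DEADLOCK at state 2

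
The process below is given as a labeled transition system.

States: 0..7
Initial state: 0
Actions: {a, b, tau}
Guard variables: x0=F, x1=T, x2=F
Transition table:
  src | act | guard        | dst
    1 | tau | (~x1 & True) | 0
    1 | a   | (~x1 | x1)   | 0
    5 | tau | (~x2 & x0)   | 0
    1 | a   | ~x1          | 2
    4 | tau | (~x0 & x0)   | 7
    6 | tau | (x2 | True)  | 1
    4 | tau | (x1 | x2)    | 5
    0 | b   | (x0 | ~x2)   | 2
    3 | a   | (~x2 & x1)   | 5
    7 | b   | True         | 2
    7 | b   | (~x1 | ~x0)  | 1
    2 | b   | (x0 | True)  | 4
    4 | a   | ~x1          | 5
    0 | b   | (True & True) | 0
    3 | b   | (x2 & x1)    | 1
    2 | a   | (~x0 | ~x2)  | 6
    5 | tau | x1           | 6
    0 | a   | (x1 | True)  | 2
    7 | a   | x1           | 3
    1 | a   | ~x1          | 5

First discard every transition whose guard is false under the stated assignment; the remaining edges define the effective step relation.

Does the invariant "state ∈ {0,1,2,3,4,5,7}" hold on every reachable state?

Inv-set: {0,1,2,3,4,5,7}
Reach set: {0,1,2,4,5,6}
  0: ok
  1: ok
  2: ok
  4: ok
  5: ok
  6: VIOLATES
reach 6 via b·a — violates

Answer: INVARIANT VIOLATED at state 6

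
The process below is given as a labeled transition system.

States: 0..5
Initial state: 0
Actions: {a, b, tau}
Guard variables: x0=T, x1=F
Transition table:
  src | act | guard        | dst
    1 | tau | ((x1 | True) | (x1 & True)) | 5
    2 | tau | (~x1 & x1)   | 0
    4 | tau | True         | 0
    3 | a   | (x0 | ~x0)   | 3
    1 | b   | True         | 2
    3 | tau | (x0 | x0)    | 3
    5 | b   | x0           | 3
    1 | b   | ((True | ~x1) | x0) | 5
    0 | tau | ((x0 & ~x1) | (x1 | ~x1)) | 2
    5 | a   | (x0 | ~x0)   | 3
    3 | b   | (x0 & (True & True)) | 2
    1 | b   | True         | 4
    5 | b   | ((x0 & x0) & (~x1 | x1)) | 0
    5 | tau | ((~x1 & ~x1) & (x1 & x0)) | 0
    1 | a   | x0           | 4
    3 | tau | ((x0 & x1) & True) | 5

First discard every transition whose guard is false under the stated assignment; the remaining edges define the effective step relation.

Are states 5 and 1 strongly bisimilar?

Answer: NOT BISIMILAR

Analysis:
Bisimulation quotient by refinement:
  round 0: {{0,1,2,3,4,5}}
  round 1: {{0,4},{1,3},{2},{5}}
  round 2: {{0},{1},{2},{3},{4},{5}}
6 equivalence class(es) (converged in 3)
class of 5: {5}; class of 1: {1}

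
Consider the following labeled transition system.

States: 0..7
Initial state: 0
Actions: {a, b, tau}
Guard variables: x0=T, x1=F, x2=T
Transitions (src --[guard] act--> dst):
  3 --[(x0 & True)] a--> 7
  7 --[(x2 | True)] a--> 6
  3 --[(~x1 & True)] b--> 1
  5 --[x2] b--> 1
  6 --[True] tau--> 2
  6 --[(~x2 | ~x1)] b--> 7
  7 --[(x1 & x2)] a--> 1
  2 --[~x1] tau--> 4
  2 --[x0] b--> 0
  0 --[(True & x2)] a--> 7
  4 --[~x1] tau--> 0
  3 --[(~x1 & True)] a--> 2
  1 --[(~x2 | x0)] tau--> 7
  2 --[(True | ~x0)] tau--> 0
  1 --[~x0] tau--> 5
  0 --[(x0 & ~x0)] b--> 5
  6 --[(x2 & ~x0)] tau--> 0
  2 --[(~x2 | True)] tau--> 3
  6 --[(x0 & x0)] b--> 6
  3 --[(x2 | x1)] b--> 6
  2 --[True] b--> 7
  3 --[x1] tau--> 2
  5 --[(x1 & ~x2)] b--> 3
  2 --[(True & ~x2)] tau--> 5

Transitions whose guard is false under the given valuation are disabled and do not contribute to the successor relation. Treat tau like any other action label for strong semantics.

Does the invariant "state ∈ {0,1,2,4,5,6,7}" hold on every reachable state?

Answer: INVARIANT VIOLATED at state 3

Trace:
Safe = {0,1,2,4,5,6,7}
Reach set: {0,1,2,3,4,6,7}
  0: ok
  1: ok
  2: ok
  3: outside
  4: ok
  6: ok
  7: ok
counterexample path to 3: a·a·tau·tau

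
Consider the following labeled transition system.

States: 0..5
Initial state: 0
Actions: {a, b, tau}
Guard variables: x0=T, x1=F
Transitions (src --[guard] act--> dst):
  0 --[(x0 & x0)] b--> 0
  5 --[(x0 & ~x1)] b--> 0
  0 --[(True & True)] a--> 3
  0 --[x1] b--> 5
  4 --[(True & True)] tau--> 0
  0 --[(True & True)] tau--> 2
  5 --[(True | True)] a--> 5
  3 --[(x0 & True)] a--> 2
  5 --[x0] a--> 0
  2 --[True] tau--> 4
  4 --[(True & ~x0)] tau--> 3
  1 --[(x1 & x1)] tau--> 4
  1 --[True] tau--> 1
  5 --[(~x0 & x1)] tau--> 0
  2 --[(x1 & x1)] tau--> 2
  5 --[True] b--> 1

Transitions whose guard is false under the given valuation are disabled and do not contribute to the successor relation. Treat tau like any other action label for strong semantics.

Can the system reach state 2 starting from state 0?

Answer: REACHABLE

Working:
11 transition(s) survive guard evaluation.
L0 = {0}
L1 = {2,3}  now seen {0,2,3}
L2 = {4}  now seen {0,2,3,4}
Reach set: {0,2,3,4}
witness 2: tau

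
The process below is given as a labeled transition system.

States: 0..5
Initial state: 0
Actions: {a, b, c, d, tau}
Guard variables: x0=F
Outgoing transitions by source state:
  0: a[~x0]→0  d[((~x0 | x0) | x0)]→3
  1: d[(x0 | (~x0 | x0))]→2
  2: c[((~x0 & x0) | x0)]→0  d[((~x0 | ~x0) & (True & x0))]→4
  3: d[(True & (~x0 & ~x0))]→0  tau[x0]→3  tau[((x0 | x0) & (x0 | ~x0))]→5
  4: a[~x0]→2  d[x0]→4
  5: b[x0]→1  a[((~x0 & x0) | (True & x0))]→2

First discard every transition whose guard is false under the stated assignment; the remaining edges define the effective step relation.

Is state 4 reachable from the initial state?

Answer: UNREACHABLE

Trace:
5 transition(s) survive guard evaluation.
depth 0: {0}
depth 1: {3}  total {0,3}
R = {0,3}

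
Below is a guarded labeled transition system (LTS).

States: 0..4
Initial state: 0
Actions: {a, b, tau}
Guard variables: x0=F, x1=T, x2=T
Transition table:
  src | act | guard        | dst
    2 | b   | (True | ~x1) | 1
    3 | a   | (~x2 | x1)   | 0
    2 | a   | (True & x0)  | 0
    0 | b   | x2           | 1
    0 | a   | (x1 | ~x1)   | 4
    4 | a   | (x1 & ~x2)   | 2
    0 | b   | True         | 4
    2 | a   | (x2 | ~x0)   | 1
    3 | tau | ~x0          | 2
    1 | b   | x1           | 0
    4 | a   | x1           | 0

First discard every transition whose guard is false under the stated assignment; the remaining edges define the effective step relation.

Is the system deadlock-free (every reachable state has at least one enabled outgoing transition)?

Answer: DEADLOCK-FREE

Trace:
Reach set: {0,1,4}
  0: a→4  b→1  b→4  [deg 3]
  1: b→0  [deg 1]
  4: a→0  [deg 1]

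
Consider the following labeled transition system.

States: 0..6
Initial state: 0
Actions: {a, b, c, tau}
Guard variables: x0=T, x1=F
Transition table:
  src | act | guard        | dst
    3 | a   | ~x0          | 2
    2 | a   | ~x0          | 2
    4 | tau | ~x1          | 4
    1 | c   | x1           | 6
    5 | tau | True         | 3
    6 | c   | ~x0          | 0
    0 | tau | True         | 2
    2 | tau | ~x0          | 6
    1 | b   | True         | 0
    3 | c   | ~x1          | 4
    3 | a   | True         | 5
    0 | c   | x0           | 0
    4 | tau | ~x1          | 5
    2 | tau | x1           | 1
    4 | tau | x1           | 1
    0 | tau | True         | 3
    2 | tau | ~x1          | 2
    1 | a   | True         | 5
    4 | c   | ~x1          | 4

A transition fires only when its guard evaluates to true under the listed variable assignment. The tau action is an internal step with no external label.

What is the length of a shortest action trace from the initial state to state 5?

Breadth-first toward 5:
  depth 0: {0}
  depth 1: {2,3}
  depth 2: {4,5}
5 enters at depth 2; path tau·a

Answer: 2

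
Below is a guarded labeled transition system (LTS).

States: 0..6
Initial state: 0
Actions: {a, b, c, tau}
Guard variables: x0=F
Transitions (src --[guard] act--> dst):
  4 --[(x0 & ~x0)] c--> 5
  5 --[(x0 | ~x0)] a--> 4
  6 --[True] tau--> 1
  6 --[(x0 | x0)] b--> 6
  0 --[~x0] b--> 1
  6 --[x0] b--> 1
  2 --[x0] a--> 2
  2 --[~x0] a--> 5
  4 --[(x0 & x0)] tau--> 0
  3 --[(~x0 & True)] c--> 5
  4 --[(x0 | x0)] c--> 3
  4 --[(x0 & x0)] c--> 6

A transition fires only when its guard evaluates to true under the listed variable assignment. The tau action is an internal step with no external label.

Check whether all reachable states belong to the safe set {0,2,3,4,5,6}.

Inv-set: {0,2,3,4,5,6}
Reachable = {0,1}
  0: ✓
  1: outside
witness against invariant: b → 1

Answer: INVARIANT VIOLATED at state 1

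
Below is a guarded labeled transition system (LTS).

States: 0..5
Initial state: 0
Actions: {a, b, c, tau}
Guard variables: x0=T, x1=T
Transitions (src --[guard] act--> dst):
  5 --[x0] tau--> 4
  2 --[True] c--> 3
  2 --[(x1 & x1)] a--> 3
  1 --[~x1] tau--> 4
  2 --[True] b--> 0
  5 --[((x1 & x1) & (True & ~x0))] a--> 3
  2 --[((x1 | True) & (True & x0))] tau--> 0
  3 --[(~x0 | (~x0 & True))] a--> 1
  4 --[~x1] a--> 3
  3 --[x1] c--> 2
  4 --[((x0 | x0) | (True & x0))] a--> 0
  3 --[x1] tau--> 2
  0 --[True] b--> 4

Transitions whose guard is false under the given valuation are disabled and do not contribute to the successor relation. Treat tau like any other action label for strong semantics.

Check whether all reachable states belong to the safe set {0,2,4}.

Answer: INVARIANT HOLDS

Trace:
Allowed set {0,2,4}
Reach set: {0,4}
  0: ✓
  4: ✓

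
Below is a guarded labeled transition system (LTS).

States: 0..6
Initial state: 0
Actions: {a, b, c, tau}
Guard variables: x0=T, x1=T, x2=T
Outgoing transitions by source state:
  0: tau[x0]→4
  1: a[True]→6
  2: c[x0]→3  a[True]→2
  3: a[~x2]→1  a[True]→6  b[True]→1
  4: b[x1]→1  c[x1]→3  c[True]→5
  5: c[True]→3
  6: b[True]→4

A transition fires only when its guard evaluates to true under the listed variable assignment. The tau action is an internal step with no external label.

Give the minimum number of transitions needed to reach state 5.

Breadth-first toward 5:
  L0 = {0}
  L1 = {4}
  L2 = {1,3,5}
first hit 5 at d=2 via tau·c

Answer: 2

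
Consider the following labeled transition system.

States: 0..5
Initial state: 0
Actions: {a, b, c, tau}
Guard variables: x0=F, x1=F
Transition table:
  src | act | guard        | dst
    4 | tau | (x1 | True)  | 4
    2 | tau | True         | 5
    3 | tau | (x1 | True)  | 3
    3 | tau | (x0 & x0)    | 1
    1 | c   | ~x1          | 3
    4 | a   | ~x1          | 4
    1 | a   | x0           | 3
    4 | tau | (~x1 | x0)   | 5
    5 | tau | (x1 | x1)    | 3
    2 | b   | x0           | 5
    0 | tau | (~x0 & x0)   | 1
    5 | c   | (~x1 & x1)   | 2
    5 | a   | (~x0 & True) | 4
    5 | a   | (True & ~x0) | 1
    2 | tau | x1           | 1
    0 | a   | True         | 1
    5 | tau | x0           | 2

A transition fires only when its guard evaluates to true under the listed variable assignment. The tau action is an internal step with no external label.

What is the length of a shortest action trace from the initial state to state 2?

Layered search for 2:
  L0 = {0}
  L1 = {1}
  L2 = {3}
2 never appears.

Answer: UNREACHABLE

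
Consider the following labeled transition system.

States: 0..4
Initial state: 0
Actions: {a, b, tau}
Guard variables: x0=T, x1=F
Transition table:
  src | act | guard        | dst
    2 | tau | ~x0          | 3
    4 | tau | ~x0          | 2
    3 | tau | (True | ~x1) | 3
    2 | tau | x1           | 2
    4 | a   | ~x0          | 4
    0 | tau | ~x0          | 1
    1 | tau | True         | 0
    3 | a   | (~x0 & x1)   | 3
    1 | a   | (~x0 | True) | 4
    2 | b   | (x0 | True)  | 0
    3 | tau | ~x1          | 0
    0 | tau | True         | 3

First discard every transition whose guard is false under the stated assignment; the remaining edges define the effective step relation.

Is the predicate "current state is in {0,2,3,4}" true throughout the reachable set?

Inv-set: {0,2,3,4}
R = {0,3}
  0: safe
  3: safe

Answer: INVARIANT HOLDS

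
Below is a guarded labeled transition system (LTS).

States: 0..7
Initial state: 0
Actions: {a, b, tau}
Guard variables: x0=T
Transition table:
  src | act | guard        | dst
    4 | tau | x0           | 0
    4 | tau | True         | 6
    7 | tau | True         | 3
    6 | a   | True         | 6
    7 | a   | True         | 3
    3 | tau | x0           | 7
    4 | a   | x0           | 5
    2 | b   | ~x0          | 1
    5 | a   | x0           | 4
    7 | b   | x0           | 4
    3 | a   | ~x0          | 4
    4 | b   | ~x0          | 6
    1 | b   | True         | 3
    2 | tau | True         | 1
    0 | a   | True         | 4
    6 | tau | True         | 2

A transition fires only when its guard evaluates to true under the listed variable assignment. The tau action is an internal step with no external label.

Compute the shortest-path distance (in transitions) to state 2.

Answer: 3

Working:
Breadth-first toward 2:
  depth 0: {0}
  depth 1: {4}
  depth 2: {5,6}
  depth 3: {2}
first hit 2 at d=3 via a·tau·tau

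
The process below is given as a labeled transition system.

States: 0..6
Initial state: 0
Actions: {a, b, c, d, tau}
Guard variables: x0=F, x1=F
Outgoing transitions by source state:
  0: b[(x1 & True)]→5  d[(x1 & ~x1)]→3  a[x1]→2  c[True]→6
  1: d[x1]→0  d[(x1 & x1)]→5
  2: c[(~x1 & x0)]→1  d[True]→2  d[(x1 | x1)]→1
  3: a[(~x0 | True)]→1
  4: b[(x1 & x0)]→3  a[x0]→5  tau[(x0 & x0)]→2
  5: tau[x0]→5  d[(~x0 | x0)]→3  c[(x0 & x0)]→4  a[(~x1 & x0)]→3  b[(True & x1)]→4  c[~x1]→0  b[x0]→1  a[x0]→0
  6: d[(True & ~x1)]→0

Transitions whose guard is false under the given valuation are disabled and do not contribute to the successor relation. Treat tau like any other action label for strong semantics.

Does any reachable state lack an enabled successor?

Reachable = {0,6}
  0: c→6  [deg 1]
  6: d→0  [deg 1]

Answer: DEADLOCK-FREE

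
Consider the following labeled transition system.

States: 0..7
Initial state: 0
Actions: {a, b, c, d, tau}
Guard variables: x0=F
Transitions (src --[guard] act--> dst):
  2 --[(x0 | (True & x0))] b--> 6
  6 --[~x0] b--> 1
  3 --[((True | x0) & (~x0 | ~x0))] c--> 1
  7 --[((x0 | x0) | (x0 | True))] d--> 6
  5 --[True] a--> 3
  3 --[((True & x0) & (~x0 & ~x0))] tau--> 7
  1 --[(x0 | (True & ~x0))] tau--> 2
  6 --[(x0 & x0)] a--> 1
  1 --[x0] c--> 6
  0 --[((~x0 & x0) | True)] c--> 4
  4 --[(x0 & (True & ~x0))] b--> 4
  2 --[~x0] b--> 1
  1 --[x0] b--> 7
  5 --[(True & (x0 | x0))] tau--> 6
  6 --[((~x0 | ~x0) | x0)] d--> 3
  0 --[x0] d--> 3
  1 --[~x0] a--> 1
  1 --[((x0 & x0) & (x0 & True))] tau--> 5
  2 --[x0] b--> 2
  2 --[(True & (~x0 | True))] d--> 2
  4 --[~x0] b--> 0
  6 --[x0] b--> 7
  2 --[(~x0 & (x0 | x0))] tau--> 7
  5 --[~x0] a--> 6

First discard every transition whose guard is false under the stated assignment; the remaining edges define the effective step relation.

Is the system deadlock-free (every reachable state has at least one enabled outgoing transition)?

Answer: DEADLOCK-FREE

Trace:
R = {0,4}
  0: c→4  [deg 1]
  4: b→0  [deg 1]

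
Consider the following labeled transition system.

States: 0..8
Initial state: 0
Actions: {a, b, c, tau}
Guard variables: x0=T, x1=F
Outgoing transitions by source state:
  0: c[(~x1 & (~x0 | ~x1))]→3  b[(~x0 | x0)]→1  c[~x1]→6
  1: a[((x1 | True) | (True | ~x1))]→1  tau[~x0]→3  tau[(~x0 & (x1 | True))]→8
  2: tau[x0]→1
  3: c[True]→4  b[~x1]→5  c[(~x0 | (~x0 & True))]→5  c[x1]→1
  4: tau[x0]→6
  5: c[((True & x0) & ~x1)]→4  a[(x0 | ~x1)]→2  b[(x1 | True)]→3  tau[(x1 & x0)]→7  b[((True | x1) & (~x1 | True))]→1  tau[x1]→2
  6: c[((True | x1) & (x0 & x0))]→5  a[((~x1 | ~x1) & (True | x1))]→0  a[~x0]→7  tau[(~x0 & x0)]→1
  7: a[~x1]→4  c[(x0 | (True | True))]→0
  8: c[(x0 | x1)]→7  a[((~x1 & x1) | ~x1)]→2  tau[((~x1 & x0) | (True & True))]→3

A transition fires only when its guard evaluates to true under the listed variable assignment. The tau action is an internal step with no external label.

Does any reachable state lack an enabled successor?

Answer: DEADLOCK-FREE

Analysis:
Reach set: {0,1,2,3,4,5,6}
  0: b→1  c→3  c→6  [3 out]
  1: a→1  [1 out]
  2: tau→1  [1 out]
  3: b→5  c→4  [2 out]
  4: tau→6  [1 out]
  5: a→2  b→1  b→3  c→4  [4 out]
  6: a→0  c→5  [2 out]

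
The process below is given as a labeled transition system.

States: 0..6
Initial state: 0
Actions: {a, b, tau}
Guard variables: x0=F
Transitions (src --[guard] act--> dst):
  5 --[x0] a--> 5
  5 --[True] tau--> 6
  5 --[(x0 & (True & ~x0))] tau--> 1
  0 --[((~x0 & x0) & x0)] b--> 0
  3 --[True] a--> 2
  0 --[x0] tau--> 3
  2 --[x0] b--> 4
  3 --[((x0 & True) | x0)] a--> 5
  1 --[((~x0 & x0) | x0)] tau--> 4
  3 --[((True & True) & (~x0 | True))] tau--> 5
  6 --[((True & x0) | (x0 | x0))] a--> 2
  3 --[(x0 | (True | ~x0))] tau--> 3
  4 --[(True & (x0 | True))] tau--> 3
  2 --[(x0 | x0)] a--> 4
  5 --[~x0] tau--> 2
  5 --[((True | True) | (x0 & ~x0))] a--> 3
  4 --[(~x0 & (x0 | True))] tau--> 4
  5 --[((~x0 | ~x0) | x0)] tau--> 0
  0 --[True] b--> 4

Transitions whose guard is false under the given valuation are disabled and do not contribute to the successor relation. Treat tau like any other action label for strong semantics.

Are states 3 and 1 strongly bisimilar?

Compute ~ classes (split until stable):
  π0 = {{0,1,2,3,4,5,6}}
  π1 = {{0},{1,2,6},{3,5},{4}}
  π2 = {{0},{1,2,6},{3},{4},{5}}
Fixed point at round 3; 5 class(es).
class of 3: {3}; class of 1: {1,2,6}

Answer: NOT BISIMILAR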